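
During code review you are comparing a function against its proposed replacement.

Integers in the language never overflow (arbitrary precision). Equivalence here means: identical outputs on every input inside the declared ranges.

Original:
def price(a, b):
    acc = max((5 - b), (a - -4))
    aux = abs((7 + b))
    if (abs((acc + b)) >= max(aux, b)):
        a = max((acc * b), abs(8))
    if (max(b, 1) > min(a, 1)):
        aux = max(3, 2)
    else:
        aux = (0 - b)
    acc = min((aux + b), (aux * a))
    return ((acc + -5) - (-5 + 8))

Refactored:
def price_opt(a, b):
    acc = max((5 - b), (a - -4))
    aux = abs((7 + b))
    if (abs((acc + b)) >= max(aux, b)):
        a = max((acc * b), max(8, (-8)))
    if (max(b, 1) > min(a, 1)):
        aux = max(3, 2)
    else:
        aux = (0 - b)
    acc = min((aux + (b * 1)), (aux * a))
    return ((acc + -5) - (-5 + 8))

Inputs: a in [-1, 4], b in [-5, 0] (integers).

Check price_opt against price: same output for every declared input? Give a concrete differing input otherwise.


Changes here: arithmetic usage differs, constant usage differs, min/max/abs usage differs; the full 36-point sweep finds no disagreement.
verdict: equivalent


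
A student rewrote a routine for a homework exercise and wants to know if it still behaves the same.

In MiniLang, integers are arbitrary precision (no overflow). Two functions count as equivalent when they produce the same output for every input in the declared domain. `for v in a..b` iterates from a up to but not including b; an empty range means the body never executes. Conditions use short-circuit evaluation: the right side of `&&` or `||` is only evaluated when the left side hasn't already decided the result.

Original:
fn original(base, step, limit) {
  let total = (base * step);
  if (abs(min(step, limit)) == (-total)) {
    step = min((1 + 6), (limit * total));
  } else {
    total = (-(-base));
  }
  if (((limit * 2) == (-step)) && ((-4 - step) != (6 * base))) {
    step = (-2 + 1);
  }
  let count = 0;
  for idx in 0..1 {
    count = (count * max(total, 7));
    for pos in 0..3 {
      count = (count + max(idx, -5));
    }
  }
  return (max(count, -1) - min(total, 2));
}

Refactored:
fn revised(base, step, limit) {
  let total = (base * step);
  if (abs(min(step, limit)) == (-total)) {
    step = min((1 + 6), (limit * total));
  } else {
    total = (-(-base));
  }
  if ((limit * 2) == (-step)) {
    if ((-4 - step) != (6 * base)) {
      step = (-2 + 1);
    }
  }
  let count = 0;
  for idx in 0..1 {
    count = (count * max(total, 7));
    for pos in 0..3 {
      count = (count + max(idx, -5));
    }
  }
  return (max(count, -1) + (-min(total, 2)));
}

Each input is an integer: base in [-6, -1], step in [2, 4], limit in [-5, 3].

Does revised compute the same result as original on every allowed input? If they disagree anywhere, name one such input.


Reading the diff, among the changes: arithmetic usage differs; branching structure differs; boolean connective usage differs; statement counts differ.
One worked example (base=-2, step=3, limit=-3) — original: total becomes -6; next (abs(min(step, limit)) == (-total)) evaluates to false; next total becomes -2; next (((limit * 2) == (-step)) && ((-4 - step) != (6 * base))) evaluates to false; next count becomes 0; next at idx=0:; next count becomes 0; next at pos=0:; next count becomes 0; next at pos=1:; next count becomes 0; next at pos=2:; next count becomes 0; next final value 2; revised: total becomes -6; next (abs(min(step, limit)) == (-total)) evaluates to false; next total becomes -2; next ((limit * 2) == (-step)) evaluates to false; next count becomes 0; next at idx=0:; next count becomes 0; next at pos=0:; next count becomes 0; next at pos=1:; next count becomes 0; next at pos=2:; next count becomes 0; next final value 2; agreement on 2.
An exhaustive pass over the 162 declared inputs shows identical outputs.
verdict: equivalent


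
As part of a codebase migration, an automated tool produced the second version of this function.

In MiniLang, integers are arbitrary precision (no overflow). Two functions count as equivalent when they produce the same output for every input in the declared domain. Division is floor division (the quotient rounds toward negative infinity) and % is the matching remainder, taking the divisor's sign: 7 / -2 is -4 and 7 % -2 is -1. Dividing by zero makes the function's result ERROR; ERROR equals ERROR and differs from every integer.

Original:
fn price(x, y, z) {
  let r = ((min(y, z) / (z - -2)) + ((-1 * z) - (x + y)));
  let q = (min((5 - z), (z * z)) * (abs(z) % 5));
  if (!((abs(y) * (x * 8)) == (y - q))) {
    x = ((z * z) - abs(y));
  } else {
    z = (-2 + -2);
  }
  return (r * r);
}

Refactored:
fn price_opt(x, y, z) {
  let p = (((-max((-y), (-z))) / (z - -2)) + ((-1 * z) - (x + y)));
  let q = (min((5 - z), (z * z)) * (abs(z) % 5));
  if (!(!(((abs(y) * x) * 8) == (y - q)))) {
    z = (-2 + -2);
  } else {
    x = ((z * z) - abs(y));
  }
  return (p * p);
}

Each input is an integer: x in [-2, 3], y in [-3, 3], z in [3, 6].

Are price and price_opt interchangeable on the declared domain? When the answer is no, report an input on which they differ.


This is a faithful refactor — boolean connective usage differs, plus min/max/abs usage differs, plus local variable names differ, but the computed results match everywhere.
One worked example (x=0, y=0, z=6) — price: r := -6 | q := -1 | (!((abs(y) * (x * 8)) == (y - q))): true | x := 36 | result 36; price_opt: p := -6 | q := -1 | (!(!(((abs(y) * x) * 8) == (y - q)))): false | x := 36 | result 36; agreement on 36.
An exhaustive pass over the 168 declared inputs shows identical outputs.
verdict: equivalent


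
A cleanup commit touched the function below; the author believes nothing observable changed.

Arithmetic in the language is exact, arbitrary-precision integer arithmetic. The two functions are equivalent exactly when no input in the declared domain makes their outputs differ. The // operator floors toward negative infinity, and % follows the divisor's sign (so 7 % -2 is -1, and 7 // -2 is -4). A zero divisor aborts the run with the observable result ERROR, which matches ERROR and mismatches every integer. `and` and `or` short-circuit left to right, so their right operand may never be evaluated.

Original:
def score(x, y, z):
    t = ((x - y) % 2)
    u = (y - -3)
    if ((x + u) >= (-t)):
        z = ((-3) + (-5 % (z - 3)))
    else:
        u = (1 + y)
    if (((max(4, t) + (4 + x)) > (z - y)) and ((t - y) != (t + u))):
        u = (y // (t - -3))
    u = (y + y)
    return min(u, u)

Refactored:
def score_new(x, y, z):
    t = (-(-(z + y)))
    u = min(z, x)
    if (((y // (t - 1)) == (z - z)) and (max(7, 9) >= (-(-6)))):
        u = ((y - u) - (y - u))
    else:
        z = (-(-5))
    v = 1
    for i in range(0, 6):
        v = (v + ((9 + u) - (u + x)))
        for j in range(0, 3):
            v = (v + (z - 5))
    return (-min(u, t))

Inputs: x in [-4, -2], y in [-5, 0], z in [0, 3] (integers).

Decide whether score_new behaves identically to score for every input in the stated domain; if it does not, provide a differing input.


Evaluate both at x=-4, y=-5, z=0.
score: t := 1 | u := -2 | ((x + u) >= (-t)): false | u := -4 | (((max(4, t) + (4 + x)) > (z - y)) and ((t - y) != (t + u))): false | u := -10 | result -10
score_new: t := -5 | u := -4 | (((y // (t - 1)) == (z - z)) and (max(7, 9) >= (-(-6)))): true | u := 0 | v := 1 | iter i=0: | v := 14 | iter j=0: | v := 9 | iter j=1: | v := 4 | iter j=2: | v := -1 | iter i=1: | v := 12 | iter j=0: | v := 7 | iter j=1: | v := 2 | iter j=2: | v := -3 | iter i=2: | v := 10 | iter j=0: | v := 5 | iter j=1: | v := 0 | iter j=2: | v := -5 | iter i=3: | v := 8 | iter j=0: | v := 3 | iter j=1: | v := -2 | iter j=2: | v := -7 | iter i=4: | v := 6 | iter j=0: | v := 1 | iter j=1: | v := -4 | iter j=2: | v := -9 | iter i=5: | v := 4 | iter j=0: | v := -1 | iter j=1: | v := -6 | iter j=2: | v := -11 | result 5
-10 != 5, so the rewrite changes behavior.
verdict: not equivalent; witness: x=-4, y=-5, z=0


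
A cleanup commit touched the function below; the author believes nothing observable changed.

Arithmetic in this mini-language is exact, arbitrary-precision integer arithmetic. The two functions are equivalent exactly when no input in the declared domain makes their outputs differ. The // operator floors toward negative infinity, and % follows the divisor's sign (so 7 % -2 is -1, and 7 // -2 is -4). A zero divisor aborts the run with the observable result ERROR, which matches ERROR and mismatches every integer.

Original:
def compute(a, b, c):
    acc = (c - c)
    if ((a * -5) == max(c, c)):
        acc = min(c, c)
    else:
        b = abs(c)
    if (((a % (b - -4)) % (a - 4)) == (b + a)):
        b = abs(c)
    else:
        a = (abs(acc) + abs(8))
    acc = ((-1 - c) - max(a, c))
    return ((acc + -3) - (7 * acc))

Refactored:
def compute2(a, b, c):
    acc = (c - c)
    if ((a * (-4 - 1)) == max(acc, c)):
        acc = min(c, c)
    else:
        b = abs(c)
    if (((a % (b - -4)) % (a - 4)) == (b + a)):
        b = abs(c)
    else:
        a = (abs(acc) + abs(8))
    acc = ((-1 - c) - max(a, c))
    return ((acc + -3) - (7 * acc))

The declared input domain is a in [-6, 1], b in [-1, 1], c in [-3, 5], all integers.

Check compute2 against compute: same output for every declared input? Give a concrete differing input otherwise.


The rewrite breaks on a=0, b=-1, c=-3, where the results are 33 and 51.
compute: acc becomes 0; next ((a * -5) == max(c, c)) evaluates to false; next b becomes 3; next (((a % (b - -4)) % (a - 4)) == (b + a)) evaluates to false; next a becomes 8; next acc becomes -6; next final value 33
compute2: acc becomes 0; next ((a * (-4 - 1)) == max(acc, c)) evaluates to true; next acc becomes -3; next (((a % (b - -4)) % (a - 4)) == (b + a)) evaluates to false; next a becomes 11; next acc becomes -9; next final value 51
verdict: not equivalent; witness: a=0, b=-1, c=-3


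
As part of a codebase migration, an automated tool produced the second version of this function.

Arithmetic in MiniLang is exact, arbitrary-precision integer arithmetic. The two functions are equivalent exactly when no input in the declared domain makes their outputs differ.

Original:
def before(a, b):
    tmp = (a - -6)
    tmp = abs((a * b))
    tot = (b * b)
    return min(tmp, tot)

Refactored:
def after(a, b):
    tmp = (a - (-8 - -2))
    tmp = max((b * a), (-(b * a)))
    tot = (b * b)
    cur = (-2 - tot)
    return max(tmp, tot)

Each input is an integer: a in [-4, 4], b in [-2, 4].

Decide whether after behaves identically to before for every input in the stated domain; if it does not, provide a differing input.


Consider the input a=-4, b=-2.
before: tmp=2, then tmp=8, then tot=4, then returns 4
after: tmp=2, then tmp=8, then tot=4, then cur=-6, then returns 8
4 against 8: the behavior changed.
verdict: not equivalent; witness: a=-4, b=-2


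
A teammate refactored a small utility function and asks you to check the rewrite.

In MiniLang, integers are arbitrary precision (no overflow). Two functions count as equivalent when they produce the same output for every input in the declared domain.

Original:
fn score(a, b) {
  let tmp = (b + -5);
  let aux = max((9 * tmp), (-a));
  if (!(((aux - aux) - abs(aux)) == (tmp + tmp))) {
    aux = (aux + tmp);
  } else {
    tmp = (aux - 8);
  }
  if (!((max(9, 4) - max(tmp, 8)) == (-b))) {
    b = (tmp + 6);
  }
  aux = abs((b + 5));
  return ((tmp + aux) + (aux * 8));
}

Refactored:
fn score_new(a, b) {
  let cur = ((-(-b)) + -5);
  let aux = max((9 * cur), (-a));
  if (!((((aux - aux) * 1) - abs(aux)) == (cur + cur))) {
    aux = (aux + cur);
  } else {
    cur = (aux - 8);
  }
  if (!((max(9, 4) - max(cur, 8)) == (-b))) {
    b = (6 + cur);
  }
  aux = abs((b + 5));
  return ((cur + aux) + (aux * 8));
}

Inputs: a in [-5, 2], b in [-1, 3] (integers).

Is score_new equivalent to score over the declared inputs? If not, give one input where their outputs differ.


The two are interchangeable: constant usage differs; also local variable names differ; also arithmetic usage differs, and every declared input agrees.
Tracing a=-3, b=0: score: tmp := -5 | aux := 3 | (!(((aux - aux) - abs(aux)) == (tmp + tmp))): true | aux := -2 | (!((max(9, 4) - max(tmp, 8)) == (-b))): true | b := 1 | aux := 6 | result 49 | score_new: cur := -5 | aux := 3 | (!((((aux - aux) * 1) - abs(aux)) == (cur + cur))): true | aux := -2 | (!((max(9, 4) - max(cur, 8)) == (-b))): true | b := 1 | aux := 6 | result 49 — matching result 49.
Every one of the 40 inputs gives matching results.
verdict: equivalent


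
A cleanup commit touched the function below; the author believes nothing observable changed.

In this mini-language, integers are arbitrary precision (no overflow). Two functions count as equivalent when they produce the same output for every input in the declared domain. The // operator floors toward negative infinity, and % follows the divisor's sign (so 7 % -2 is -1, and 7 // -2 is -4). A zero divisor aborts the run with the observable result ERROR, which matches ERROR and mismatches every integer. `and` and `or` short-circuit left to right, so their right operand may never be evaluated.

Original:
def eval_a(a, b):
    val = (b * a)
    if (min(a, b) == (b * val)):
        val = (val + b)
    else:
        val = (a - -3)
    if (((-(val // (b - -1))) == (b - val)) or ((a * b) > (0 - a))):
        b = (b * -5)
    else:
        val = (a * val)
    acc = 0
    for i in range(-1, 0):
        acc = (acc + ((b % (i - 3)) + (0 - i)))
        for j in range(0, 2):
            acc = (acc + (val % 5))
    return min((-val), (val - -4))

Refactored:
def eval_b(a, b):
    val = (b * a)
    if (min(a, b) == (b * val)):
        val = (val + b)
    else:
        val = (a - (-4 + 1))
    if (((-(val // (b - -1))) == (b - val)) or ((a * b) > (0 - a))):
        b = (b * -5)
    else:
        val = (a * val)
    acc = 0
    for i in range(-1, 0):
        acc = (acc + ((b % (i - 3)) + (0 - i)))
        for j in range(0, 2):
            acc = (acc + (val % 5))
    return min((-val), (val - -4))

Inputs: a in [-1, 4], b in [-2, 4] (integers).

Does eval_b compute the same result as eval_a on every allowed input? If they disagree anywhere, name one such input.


Reading the diff, among the changes: arithmetic usage differs, plus constant usage differs.
Tracing a=3, b=0: eval_a: val=0, then (min(a, b) == (b * val)) is true, then val=0, then (((-(val // (b - -1))) == (b - val)) or ((a * b) > (0 - a))) is true, then b=0, then acc=0, then (i=-1), then acc=1, then (j=0), then acc=1, then (j=1), then acc=1, then returns 0 | eval_b: val=0, then (min(a, b) == (b * val)) is true, then val=0, then (((-(val // (b - -1))) == (b - val)) or ((a * b) > (0 - a))) is true, then b=0, then acc=0, then (i=-1), then acc=1, then (j=0), then acc=1, then (j=1), then acc=1, then returns 0 — matching result 0.
Checked all 42 inputs in the declared domain: the outputs agree on every one.
verdict: equivalent


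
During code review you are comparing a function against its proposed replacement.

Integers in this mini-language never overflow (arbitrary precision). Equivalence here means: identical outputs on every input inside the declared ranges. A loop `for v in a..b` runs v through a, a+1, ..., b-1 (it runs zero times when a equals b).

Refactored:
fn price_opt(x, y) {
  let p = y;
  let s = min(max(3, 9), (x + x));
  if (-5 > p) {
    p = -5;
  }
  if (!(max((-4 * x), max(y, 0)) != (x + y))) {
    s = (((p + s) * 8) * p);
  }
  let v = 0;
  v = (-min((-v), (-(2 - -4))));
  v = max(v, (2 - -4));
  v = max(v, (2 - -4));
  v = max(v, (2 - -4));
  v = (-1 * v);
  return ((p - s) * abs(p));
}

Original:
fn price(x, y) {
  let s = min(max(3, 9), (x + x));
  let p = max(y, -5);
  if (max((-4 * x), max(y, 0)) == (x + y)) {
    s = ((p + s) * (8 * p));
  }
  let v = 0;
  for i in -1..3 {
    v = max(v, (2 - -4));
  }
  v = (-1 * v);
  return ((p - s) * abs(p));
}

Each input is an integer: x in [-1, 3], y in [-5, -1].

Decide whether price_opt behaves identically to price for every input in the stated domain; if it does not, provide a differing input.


Differences: boolean connective usage differs, and local variable names differ, and branching structure differs, and comparison usage differs, and min/max/abs usage differs, and loop structure differs, and statement counts differ, and constant usage differs, and arithmetic usage differs — yet all 25 inputs agree.
verdict: equivalent


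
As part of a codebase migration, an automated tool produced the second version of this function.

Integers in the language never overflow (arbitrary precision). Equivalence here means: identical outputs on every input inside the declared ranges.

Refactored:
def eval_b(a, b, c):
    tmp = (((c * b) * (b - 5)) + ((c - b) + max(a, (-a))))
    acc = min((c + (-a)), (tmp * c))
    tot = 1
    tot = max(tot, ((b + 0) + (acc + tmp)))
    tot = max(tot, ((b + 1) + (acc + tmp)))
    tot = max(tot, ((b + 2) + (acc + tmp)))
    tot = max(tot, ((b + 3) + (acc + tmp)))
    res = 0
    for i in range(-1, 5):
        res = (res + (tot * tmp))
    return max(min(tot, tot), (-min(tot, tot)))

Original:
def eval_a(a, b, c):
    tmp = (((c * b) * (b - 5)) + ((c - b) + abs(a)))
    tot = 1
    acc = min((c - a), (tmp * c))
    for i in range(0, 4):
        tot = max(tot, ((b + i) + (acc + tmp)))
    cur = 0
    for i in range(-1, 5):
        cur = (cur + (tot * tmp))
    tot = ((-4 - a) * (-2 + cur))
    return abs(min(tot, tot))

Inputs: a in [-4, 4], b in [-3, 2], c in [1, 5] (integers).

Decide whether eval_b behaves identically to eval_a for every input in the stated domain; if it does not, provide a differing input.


a=-4, b=-3, c=1 yields 0 from eval_a but 37 from eval_b.
verdict: not equivalent; witness: a=-4, b=-3, c=1


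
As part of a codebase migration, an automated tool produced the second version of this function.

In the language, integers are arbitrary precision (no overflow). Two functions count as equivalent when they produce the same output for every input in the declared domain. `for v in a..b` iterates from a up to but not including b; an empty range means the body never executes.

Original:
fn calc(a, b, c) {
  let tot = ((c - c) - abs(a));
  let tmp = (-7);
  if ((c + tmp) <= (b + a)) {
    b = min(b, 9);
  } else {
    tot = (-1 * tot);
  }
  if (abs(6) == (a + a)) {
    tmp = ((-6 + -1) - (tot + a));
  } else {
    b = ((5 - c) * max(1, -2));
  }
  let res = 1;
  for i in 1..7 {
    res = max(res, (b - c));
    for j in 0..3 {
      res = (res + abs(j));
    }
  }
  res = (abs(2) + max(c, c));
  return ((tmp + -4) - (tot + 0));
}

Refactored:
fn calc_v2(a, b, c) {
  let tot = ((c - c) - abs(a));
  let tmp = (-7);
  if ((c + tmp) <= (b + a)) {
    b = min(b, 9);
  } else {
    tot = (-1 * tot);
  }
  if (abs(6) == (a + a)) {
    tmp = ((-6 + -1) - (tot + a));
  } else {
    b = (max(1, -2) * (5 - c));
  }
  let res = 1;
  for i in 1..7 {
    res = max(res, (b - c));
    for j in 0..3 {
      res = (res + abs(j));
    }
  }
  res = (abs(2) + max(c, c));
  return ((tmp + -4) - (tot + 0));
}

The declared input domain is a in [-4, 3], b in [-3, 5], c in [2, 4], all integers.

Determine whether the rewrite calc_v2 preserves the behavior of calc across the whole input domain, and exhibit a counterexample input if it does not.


Although same computation, different form, 216/216 inputs agree.
verdict: equivalent


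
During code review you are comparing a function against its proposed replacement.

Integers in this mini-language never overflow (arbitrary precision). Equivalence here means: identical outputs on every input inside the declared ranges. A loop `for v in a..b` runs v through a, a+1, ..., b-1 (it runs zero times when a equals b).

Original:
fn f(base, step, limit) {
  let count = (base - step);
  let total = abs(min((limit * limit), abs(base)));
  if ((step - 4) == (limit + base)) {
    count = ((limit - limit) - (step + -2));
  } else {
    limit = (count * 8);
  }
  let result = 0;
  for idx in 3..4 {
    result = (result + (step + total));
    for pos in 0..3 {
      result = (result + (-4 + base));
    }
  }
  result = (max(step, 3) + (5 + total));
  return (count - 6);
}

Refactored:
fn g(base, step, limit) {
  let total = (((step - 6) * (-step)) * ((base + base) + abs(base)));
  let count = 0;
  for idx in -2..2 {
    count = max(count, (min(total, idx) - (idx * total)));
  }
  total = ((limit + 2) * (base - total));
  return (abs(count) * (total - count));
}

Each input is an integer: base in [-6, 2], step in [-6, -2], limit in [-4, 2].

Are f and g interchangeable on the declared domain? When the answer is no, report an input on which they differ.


Consider the input base=-6, step=-6, limit=-4.
f: count = 0; total = 6; ((step - 4) == (limit + base)) -> true; count = 8; result = 0; [idx=3]; result = 0; [pos=0]; result = -10; [pos=1]; result = -20; [pos=2]; result = -30; result = 14; return 2
g: total = 432; count = 0; [idx=-2]; count = 862; [idx=-1]; count = 862; [idx=0]; count = 862; [idx=1]; count = 862; total = 876; return 12068
2 vs 12068 — the two versions disagree here.
verdict: not equivalent; witness: base=-6, step=-6, limit=-4


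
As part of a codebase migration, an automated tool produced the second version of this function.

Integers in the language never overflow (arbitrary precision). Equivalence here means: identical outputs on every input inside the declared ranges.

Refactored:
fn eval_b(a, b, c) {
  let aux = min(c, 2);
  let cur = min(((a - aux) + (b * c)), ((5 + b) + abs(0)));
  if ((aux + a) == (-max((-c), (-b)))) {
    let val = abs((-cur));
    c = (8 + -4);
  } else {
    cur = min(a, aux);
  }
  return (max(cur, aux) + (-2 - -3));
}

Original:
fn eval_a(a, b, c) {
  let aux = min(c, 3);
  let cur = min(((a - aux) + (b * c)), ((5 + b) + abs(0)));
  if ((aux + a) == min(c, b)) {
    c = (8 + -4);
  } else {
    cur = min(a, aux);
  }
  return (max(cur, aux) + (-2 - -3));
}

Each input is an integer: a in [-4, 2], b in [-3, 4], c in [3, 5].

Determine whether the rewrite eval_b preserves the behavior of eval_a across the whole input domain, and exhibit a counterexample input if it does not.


Input a=-4, b=-3, c=3: 4 from eval_a versus 3 from eval_b.
verdict: not equivalent; witness: a=-4, b=-3, c=3


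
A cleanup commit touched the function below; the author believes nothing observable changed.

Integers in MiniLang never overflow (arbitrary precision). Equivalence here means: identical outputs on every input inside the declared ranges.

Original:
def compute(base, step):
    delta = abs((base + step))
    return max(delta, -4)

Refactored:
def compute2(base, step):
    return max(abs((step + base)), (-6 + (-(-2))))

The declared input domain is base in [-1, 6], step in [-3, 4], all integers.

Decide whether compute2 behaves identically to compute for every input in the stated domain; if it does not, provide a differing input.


Side by side, the visible changes include: arithmetic usage differs; also local variable names differ; also statement counts differ; also constant usage differs.
One worked example (base=1, step=-1) — compute: delta = 0; return 0; compute2: return 0; agreement on 0.
Sweeping the whole domain (64 inputs) finds no disagreement.
verdict: equivalent


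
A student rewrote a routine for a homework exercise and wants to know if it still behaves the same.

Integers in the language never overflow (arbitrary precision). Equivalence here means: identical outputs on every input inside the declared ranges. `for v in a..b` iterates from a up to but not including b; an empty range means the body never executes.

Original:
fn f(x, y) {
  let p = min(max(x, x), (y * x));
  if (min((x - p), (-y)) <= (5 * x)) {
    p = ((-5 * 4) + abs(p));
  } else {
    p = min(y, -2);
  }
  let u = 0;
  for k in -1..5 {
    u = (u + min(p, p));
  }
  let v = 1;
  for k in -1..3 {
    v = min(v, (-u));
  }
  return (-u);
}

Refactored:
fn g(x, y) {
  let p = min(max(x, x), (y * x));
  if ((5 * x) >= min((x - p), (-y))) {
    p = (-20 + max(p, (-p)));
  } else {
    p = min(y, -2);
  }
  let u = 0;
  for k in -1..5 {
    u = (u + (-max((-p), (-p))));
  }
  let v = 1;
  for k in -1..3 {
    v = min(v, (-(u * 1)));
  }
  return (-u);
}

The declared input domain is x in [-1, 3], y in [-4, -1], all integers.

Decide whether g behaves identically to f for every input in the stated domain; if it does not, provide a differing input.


Behavior is preserved: although constant usage differs, and comparison usage differs, and min/max/abs usage differs, the outputs never diverge.
Spot check at x=3, y=-2 — f: p=-6, then (min((x - p), (-y)) <= (5 * x)) is true, then p=-14, then u=0, then (k=-1), then u=-14, then (k=0), then u=-28, then (k=1), then u=-42, then (k=2), then u=-56, then (k=3), then u=-70, then (k=4), then u=-84, then v=1, then (k=-1), then v=1, then (k=0), then v=1, then (k=1), then v=1, then (k=2), then v=1, then returns 84. g: p=-6, then ((5 * x) >= min((x - p), (-y))) is true, then p=-14, then u=0, then (k=-1), then u=-14, then (k=0), then u=-28, then (k=1), then u=-42, then (k=2), then u=-56, then (k=3), then u=-70, then (k=4), then u=-84, then v=1, then (k=-1), then v=1, then (k=0), then v=1, then (k=1), then v=1, then (k=2), then v=1, then returns 84. Both give 84.
Sweeping the whole domain (20 inputs) finds no disagreement.
verdict: equivalent


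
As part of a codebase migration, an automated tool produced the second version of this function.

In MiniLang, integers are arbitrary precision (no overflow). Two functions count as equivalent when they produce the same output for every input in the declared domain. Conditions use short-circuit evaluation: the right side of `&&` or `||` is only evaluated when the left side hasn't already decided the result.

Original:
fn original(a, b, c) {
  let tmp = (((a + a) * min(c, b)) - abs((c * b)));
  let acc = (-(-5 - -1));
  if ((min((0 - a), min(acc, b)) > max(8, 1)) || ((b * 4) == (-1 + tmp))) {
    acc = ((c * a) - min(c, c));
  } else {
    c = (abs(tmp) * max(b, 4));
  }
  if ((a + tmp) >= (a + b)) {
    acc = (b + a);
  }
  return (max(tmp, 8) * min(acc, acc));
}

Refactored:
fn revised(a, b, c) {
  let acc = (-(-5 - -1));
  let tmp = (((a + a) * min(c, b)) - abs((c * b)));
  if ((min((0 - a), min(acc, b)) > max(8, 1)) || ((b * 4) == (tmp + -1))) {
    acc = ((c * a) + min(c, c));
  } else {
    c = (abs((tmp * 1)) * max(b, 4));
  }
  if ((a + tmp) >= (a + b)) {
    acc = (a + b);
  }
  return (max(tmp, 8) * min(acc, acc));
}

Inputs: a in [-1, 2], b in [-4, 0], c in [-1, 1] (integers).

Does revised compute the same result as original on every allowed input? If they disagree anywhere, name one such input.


On input a=1, b=-1, c=-1, original returns 0 while revised returns -16.
verdict: not equivalent; witness: a=1, b=-1, c=-1


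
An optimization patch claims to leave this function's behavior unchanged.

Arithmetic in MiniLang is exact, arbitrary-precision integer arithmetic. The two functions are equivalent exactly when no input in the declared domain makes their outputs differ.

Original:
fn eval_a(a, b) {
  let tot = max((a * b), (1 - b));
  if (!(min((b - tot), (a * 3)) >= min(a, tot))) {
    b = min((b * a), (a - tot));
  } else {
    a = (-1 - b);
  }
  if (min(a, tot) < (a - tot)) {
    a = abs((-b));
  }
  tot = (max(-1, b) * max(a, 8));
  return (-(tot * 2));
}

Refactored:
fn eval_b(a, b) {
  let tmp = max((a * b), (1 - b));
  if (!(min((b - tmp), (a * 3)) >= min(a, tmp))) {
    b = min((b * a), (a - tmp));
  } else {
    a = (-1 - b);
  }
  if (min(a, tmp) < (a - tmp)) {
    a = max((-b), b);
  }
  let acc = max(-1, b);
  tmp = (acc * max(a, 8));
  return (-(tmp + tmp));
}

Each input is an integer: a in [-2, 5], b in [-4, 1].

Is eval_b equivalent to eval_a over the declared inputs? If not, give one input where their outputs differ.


The two versions differ — the changes include local variable names differ; and arithmetic usage differs; and statement counts differ; and constant usage differs; and min/max/abs usage differs.
One worked example (a=4, b=-1) — eval_a: tot becomes 2; next (!(min((b - tot), (a * 3)) >= min(a, tot))) evaluates to true; next b becomes -4; next (min(a, tot) < (a - tot)) evaluates to false; next tot becomes -8; next final value 16; eval_b: tmp becomes 2; next (!(min((b - tmp), (a * 3)) >= min(a, tmp))) evaluates to true; next b becomes -4; next (min(a, tmp) < (a - tmp)) evaluates to false; next acc becomes -1; next tmp becomes -8; next final value 16; agreement on 16.
Checked all 48 inputs in the declared domain: the outputs agree on every one.
verdict: equivalent


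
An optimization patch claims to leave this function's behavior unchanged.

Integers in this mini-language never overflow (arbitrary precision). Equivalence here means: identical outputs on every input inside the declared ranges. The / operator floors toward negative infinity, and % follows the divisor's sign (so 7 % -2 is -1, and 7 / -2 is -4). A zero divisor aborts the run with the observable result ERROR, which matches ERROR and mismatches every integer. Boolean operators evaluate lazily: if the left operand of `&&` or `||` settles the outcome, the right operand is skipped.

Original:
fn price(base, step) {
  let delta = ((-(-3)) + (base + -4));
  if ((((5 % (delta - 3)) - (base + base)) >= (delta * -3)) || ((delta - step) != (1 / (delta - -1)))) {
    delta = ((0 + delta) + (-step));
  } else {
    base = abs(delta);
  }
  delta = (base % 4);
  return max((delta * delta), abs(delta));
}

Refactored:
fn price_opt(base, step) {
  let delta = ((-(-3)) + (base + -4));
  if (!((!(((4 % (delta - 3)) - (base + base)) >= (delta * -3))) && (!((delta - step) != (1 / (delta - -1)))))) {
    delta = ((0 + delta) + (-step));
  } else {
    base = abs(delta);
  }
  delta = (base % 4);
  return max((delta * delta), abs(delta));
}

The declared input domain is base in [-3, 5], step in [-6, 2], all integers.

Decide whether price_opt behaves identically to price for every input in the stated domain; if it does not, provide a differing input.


The edit looks behavioral (`5` became `4`), but over these ranges it never changes the outcome; all 81 inputs agree.
verdict: equivalent


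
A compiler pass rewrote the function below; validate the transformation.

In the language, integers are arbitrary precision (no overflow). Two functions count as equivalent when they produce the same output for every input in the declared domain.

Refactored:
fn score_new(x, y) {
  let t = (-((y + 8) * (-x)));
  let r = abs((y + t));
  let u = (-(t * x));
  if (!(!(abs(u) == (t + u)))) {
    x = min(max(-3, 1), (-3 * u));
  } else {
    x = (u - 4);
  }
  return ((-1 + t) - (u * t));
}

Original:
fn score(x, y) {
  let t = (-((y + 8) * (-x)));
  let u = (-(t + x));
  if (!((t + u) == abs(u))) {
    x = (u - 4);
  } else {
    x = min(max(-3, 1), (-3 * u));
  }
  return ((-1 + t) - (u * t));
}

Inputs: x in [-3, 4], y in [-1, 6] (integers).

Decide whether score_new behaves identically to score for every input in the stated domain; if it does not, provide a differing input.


There is a counterexample at x=-3, y=-1: 482 on one side, -1345 on the other.
score: t = -21; u = 24; (!((t + u) == abs(u))) -> true; x = 20; return 482
score_new: t = -21; r = 22; u = -63; (!(!(abs(u) == (t + u)))) -> false; x = -67; return -1345
verdict: not equivalent; witness: x=-3, y=-1


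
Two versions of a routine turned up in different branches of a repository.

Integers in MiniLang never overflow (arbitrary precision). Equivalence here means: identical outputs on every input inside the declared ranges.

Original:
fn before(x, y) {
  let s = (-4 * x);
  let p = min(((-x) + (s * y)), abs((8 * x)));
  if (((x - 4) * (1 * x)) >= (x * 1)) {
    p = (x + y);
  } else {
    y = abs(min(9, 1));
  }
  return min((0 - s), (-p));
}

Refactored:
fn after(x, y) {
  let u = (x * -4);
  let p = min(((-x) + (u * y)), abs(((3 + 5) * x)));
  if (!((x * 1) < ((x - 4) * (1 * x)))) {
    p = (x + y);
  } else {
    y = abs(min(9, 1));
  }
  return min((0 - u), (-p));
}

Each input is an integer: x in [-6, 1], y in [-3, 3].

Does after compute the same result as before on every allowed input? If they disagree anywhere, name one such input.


Input x=-6, y=1: -24 from before versus -30 from after.
verdict: not equivalent; witness: x=-6, y=1


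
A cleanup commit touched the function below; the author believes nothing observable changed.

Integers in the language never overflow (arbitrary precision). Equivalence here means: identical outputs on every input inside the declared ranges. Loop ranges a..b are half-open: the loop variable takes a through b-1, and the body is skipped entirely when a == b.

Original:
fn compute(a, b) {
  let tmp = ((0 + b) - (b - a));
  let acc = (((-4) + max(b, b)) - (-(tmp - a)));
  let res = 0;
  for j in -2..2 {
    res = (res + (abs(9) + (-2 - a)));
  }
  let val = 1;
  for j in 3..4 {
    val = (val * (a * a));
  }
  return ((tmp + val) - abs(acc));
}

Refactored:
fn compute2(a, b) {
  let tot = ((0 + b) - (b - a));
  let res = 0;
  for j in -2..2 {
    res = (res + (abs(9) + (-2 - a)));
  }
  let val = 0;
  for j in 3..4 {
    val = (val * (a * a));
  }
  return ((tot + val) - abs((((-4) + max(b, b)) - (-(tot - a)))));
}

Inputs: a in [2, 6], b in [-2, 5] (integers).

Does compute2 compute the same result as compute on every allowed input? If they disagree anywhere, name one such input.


Input a=2, b=-2: 0 from compute versus -4 from compute2.
verdict: not equivalent; witness: a=2, b=-2


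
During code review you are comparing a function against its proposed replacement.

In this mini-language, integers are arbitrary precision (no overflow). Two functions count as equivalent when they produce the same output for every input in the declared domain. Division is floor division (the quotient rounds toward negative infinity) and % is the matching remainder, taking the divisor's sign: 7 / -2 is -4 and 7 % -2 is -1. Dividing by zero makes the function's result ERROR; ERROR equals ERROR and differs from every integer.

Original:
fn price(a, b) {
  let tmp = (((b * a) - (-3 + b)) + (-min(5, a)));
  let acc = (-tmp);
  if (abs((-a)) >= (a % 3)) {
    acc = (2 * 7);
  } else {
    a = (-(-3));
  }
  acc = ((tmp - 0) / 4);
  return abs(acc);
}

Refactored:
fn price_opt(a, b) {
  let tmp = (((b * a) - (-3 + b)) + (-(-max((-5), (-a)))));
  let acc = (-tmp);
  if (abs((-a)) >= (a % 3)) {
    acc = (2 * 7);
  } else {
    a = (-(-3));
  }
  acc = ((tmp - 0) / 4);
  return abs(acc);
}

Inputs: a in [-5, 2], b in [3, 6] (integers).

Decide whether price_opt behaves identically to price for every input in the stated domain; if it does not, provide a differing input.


Reading the diff, among the changes: min/max/abs usage differs.
Spot check at a=0, b=3 — price: tmp = 0; acc = 0; (abs((-a)) >= (a % 3)) -> true; acc = 14; acc = 0; return 0. price_opt: tmp = 0; acc = 0; (abs((-a)) >= (a % 3)) -> true; acc = 14; acc = 0; return 0. Both give 0.
Every one of the 32 inputs gives matching results.
verdict: equivalent


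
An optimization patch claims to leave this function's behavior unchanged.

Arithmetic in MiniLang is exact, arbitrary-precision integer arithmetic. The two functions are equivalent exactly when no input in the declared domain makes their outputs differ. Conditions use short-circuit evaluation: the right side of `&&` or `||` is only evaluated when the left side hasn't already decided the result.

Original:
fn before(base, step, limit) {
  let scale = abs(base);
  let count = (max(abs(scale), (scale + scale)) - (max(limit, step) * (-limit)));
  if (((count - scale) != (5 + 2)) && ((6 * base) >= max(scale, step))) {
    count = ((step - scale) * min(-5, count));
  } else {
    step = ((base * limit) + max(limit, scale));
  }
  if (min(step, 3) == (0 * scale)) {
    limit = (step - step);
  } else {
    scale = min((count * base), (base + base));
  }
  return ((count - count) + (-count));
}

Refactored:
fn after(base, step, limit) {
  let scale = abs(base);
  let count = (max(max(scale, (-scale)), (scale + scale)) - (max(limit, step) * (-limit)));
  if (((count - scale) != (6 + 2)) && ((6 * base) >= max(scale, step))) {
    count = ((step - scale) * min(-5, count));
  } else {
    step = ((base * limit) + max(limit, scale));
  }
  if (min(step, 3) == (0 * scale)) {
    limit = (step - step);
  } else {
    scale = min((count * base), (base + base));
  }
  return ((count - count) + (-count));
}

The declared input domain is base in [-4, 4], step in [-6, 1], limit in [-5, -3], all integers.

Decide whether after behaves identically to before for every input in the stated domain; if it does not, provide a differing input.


Consider the input base=0, step=-2, limit=-4.
before: scale becomes 0; next count becomes 8; next (((count - scale) != (5 + 2)) && ((6 * base) >= max(scale, step))) evaluates to true; next count becomes 10; next (min(step, 3) == (0 * scale)) evaluates to false; next scale becomes 0; next final value -10
after: scale becomes 0; next count becomes 8; next (((count - scale) != (6 + 2)) && ((6 * base) >= max(scale, step))) evaluates to false; next step becomes 0; next (min(step, 3) == (0 * scale)) evaluates to true; next limit becomes 0; next final value -8
-10 != -8, so the rewrite changes behavior.
verdict: not equivalent; witness: base=0, step=-2, limit=-4


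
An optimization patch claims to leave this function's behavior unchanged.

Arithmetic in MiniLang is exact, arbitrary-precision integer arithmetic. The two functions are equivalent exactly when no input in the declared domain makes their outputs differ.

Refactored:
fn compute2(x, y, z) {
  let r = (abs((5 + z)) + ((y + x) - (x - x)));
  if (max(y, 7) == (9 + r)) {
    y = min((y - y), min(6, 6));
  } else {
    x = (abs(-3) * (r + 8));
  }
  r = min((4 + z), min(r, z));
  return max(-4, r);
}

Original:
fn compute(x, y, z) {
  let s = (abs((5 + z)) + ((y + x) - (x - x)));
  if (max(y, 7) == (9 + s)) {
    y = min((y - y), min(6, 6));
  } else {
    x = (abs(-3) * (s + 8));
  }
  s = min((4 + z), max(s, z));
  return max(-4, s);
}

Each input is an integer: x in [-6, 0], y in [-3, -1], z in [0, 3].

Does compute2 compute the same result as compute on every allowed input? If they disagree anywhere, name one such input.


Consider the input x=-6, y=-3, z=0.
compute: s = -4; (max(y, 7) == (9 + s)) -> false; x = 12; s = 0; return 0
compute2: r = -4; (max(y, 7) == (9 + r)) -> false; x = 12; r = -4; return -4
0 != -4, so the rewrite changes behavior.
verdict: not equivalent; witness: x=-6, y=-3, z=0


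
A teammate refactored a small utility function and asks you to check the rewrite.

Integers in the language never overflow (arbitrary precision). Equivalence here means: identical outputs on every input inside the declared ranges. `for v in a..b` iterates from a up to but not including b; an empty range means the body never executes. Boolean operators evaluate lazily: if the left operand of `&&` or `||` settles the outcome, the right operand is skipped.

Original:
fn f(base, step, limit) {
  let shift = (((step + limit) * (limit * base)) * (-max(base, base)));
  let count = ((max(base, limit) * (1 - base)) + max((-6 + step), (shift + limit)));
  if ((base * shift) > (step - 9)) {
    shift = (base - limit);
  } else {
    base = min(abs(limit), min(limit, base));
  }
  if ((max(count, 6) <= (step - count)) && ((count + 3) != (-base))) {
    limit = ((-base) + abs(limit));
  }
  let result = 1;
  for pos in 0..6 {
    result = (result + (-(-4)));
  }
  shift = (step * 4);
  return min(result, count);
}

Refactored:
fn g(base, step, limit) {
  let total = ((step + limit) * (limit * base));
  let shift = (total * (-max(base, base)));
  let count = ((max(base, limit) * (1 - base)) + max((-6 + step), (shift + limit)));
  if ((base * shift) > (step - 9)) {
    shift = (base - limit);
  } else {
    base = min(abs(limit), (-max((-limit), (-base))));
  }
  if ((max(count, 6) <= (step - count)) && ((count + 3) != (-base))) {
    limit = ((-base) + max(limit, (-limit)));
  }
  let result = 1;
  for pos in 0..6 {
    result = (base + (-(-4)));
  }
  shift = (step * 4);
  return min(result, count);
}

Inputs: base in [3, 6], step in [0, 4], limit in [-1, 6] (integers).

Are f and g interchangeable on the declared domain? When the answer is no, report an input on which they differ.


The rewrite breaks on base=3, step=3, limit=-1, where the results are 11 and 7.
f: shift=18, then count=11, then ((base * shift) > (step - 9)) is true, then shift=4, then ((max(count, 6) <= (step - count)) && ((count + 3) != (-base))) is false, then result=1, then (pos=0), then result=5, then (pos=1), then result=9, then (pos=2), then result=13, then (pos=3), then result=17, then (pos=4), then result=21, then (pos=5), then result=25, then shift=12, then returns 11
g: total=-6, then shift=18, then count=11, then ((base * shift) > (step - 9)) is true, then shift=4, then ((max(count, 6) <= (step - count)) && ((count + 3) != (-base))) is false, then result=1, then (pos=0), then result=7, then (pos=1), then result=7, then (pos=2), then result=7, then (pos=3), then result=7, then (pos=4), then result=7, then (pos=5), then result=7, then shift=12, then returns 7
verdict: not equivalent; witness: base=3, step=3, limit=-1
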